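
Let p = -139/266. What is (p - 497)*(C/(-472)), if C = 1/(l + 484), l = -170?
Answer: 132341/39423328 ≈ 0.0033569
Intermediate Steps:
p = -139/266 (p = -139*1/266 = -139/266 ≈ -0.52256)
C = 1/314 (C = 1/(-170 + 484) = 1/314 ≈ 0.0031847)
(p - 497)*(C/(-472)) = (-139/266 - 497)*((1/314)/(-472)) = -132341*(-1)/(83524*472) = -132341/266*(-1/148208) = 132341/39423328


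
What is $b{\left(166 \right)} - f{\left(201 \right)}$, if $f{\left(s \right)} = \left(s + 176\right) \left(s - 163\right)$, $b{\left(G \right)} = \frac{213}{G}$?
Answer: $- \frac{2377903}{166} \approx -14325.0$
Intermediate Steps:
$f{\left(s \right)} = \left(-163 + s\right) \left(176 + s\right)$ ($f{\left(s \right)} = \left(176 + s\right) \left(-163 + s\right) = \left(-163 + s\right) \left(176 + s\right)$)
$b{\left(166 \right)} - f{\left(201 \right)} = \frac{213}{166} - \left(-28688 + 201^{2} + 13 \cdot 201\right) = 213 \cdot \frac{1}{166} - \left(-28688 + 40401 + 2613\right) = \frac{213}{166} - 14326 = - \frac{2377903}{166}$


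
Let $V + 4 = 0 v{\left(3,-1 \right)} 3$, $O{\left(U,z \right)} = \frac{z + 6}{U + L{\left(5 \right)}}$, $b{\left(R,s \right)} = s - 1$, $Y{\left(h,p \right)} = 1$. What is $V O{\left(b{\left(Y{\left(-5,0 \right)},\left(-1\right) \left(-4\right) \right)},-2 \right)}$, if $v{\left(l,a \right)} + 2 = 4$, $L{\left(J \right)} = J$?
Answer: $-2$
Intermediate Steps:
$v{\left(l,a \right)} = 2$ ($v{\left(l,a \right)} = -2 + 4 = 2$)
$b{\left(R,s \right)} = -1 + s$
$O{\left(U,z \right)} = \frac{6 + z}{5 + U}$ ($O{\left(U,z \right)} = \frac{z + 6}{U + 5} = \frac{6 + z}{5 + U}$)
$V = -4$ ($V = -4 + 0 \cdot 2 \cdot 3 = -4 + 0 \cdot 3 = -4 + 0 = -4$)
$V O{\left(b{\left(Y{\left(-5,0 \right)},\left(-1\right) \left(-4\right) \right)},-2 \right)} = - 4 \frac{6 - 2}{5 - -3} = - 4 \frac{1}{5 + \left(-1 + 4\right)} 4 = - 4 \frac{1}{5 + 3} \cdot 4 = - 4 \cdot \frac{1}{8} \cdot 4 = \left(-4\right) \frac{1}{2} = -2$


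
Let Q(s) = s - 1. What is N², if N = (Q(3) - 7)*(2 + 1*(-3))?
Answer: 25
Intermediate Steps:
Q(s) = -1 + s
N = 5 (N = ((-1 + 3) - 7)*(2 + 1*(-3)) = (2 - 7)*(2 - 3) = -5*(-1) = 5)
N² = 5² = 25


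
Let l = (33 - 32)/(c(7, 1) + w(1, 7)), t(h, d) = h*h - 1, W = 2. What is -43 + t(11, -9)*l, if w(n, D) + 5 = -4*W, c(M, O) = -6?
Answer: -937/19 ≈ -49.316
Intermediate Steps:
w(n, D) = -13 (w(n, D) = -5 - 4*2 = -5 - 8 = -13)
t(h, d) = -1 + h² (t(h, d) = h² - 1 = -1 + h²)
l = -1/19 (l = (33 - 32)/(-6 - 13) = 1/(-19) = 1*(-1/19) = -1/19 ≈ -0.052632)
-43 + t(11, -9)*l = -43 + (-1 + 11²)*(-1/19) = -43 + (-1 + 121)*(-1/19) = -43 + 120*(-1/19) = -43 - 120/19 = -937/19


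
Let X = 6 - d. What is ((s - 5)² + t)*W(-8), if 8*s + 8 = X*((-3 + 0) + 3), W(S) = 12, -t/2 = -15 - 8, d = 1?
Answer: 984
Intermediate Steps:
X = 5 (X = 6 - 1*1 = 6 - 1 = 5)
t = 46 (t = -2*(-15 - 8) = -2*(-23) = 46)
s = -1 (s = -1 + (5*((-3 + 0) + 3))/8 = -1 + (5*(-3 + 3))/8 = -1 + (5*0)/8 = -1 + (⅛)*0 = -1 + 0 = -1)
((s - 5)² + t)*W(-8) = ((-1 - 5)² + 46)*12 = ((-6)² + 46)*12 = (36 + 46)*12 = 82*12 = 984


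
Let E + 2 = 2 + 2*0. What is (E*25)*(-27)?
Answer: 0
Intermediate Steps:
E = 0 (E = -2 + (2 + 2*0) = -2 + (2 + 0) = -2 + 2 = 0)
(E*25)*(-27) = (0*25)*(-27) = 0*(-27) = 0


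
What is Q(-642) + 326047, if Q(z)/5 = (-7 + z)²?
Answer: 2432052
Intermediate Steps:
Q(z) = 5*(-7 + z)²
Q(-642) + 326047 = 5*(-7 - 642)² + 326047 = 5*(-649)² + 326047 = 5*421201 + 326047 = 2106005 + 326047 = 2432052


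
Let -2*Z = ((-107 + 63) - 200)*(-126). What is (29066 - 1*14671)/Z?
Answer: -14395/15372 ≈ -0.93644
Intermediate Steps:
Z = -15372 (Z = -((-107 + 63) - 200)*(-126)/2 = -(-44 - 200)*(-126)/2 = -(-122)*(-126) = -½*30744 = -15372)
(29066 - 1*14671)/Z = (29066 - 1*14671)/(-15372) = (29066 - 14671)*(-1/15372) = 14395*(-1/15372) = -14395/15372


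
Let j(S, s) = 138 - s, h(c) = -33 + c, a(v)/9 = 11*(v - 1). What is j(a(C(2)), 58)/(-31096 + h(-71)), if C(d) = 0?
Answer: -1/390 ≈ -0.0025641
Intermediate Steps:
a(v) = -99 + 99*v (a(v) = 9*(11*(v - 1)) = 9*(11*(-1 + v)) = 9*(-11 + 11*v) = -99 + 99*v)
j(a(C(2)), 58)/(-31096 + h(-71)) = (138 - 1*58)/(-31096 + (-33 - 71)) = (138 - 58)/(-31096 - 104) = 80/(-31200) = 80*(-1/31200) = -1/390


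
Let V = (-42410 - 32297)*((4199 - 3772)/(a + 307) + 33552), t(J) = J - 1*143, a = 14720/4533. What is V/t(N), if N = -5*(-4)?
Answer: 1175086931064167/57660391 ≈ 2.0379e+7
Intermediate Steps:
N = 20
a = 14720/4533 (a = 14720*(1/4533) = 14720/4533 ≈ 3.2473)
t(J) = -143 + J (t(J) = J - 143 = -143 + J)
V = -3525260793192501/1406351 (V = (-42410 - 32297)*((4199 - 3772)/(14720/4533 + 307) + 33552) = -74707*(427/(1406351/4533) + 33552) = -74707*(427*(4533/1406351) + 33552) = -74707*(1935591/1406351 + 33552) = -74707*47187824343/1406351 = -3525260793192501/1406351 ≈ -2.5067e+9)
V/t(N) = -3525260793192501/(1406351*(-143 + 20)) = -3525260793192501/1406351/(-123) = -3525260793192501/1406351*(-1/123) = 1175086931064167/57660391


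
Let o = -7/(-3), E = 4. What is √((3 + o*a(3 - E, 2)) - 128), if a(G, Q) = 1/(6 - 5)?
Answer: 4*I*√69/3 ≈ 11.076*I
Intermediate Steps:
o = 7/3 (o = -7*(-⅓) = 7/3 ≈ 2.3333)
a(G, Q) = 1 (a(G, Q) = 1/1 = 1)
√((3 + o*a(3 - E, 2)) - 128) = √((3 + (7/3)*1) - 128) = √((3 + 7/3) - 128) = √(16/3 - 128) = √(-368/3) = 4*I*√69/3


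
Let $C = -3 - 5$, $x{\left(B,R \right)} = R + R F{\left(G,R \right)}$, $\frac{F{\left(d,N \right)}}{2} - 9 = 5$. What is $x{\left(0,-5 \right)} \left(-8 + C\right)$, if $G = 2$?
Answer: $2320$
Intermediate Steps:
$F{\left(d,N \right)} = 28$ ($F{\left(d,N \right)} = 18 + 2 \cdot 5 = 18 + 10 = 28$)
$x{\left(B,R \right)} = 29 R$ ($x{\left(B,R \right)} = R + R 28 = R + 28 R = 29 R$)
$C = -8$ ($C = -3 - 5 = -8$)
$x{\left(0,-5 \right)} \left(-8 + C\right) = 29 \left(-5\right) \left(-8 - 8\right) = \left(-145\right) \left(-16\right) = 2320$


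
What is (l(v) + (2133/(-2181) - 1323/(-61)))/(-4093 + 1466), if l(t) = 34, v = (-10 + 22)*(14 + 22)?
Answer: -2426248/116499569 ≈ -0.020826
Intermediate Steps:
v = 432 (v = 12*36 = 432)
(l(v) + (2133/(-2181) - 1323/(-61)))/(-4093 + 1466) = (34 + (2133/(-2181) - 1323/(-61)))/(-4093 + 1466) = (34 + (2133*(-1/2181) - 1323*(-1/61)))/(-2627) = (34 + (-711/727 + 1323/61))*(-1/2627) = (34 + 918450/44347)*(-1/2627) = (2426248/44347)*(-1/2627) = -2426248/116499569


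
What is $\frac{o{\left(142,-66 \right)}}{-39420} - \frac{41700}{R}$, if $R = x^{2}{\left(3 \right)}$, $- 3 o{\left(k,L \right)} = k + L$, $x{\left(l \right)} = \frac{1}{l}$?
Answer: $- \frac{11095744481}{29565} \approx -3.753 \cdot 10^{5}$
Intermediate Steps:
$o{\left(k,L \right)} = - \frac{L}{3} - \frac{k}{3}$ ($o{\left(k,L \right)} = - \frac{k + L}{3} = - \frac{L + k}{3} = - \frac{L}{3} - \frac{k}{3}$)
$R = \frac{1}{9}$ ($R = \left(\frac{1}{3}\right)^{2} = \frac{1}{9} \approx 0.11111$)
$\frac{o{\left(142,-66 \right)}}{-39420} - \frac{41700}{R} = \frac{\left(- \frac{1}{3}\right) \left(-66\right) - \frac{142}{3}}{-39420} - 41700 \frac{1}{\frac{1}{9}} = \left(22 - \frac{142}{3}\right) \left(- \frac{1}{39420}\right) - 375300 = \left(- \frac{76}{3}\right) \left(- \frac{1}{39420}\right) - 375300 = \frac{19}{29565} - 375300 = - \frac{11095744481}{29565}$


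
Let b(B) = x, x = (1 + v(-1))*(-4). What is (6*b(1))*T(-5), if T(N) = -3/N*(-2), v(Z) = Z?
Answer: 0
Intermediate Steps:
T(N) = 6/N
x = 0 (x = (1 - 1)*(-4) = 0*(-4) = 0)
b(B) = 0
(6*b(1))*T(-5) = (6*0)*(6/(-5)) = 0*(6*(-⅕)) = 0*(-6/5) = 0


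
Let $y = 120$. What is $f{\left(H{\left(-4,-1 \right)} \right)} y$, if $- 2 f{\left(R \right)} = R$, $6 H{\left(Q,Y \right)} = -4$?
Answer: $40$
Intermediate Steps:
$H{\left(Q,Y \right)} = - \frac{2}{3}$ ($H{\left(Q,Y \right)} = \frac{1}{6} \left(-4\right) = - \frac{2}{3}$)
$f{\left(R \right)} = - \frac{R}{2}$
$f{\left(H{\left(-4,-1 \right)} \right)} y = \left(- \frac{1}{2}\right) \left(- \frac{2}{3}\right) 120 = \frac{1}{3} \cdot 120 = 40$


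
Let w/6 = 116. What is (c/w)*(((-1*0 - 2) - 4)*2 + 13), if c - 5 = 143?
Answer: 37/174 ≈ 0.21264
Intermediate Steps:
w = 696 (w = 6*116 = 696)
c = 148 (c = 5 + 143 = 148)
(c/w)*(((-1*0 - 2) - 4)*2 + 13) = (148/696)*(((-1*0 - 2) - 4)*2 + 13) = (148*(1/696))*(((0 - 2) - 4)*2 + 13) = 37*((-2 - 4)*2 + 13)/174 = 37*(-6*2 + 13)/174 = 37*(-12 + 13)/174 = (37/174)*1 = 37/174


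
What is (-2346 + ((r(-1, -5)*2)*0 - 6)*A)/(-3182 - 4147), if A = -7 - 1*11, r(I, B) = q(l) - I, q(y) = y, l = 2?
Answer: 746/2443 ≈ 0.30536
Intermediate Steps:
r(I, B) = 2 - I
A = -18 (A = -7 - 11 = -18)
(-2346 + ((r(-1, -5)*2)*0 - 6)*A)/(-3182 - 4147) = (-2346 + (((2 - 1*(-1))*2)*0 - 6)*(-18))/(-3182 - 4147) = (-2346 + (((2 + 1)*2)*0 - 6)*(-18))/(-7329) = (-2346 + ((3*2)*0 - 6)*(-18))*(-1/7329) = (-2346 + (6*0 - 6)*(-18))*(-1/7329) = (-2346 + (0 - 6)*(-18))*(-1/7329) = (-2346 - 6*(-18))*(-1/7329) = (-2346 + 108)*(-1/7329) = -2238*(-1/7329) = 746/2443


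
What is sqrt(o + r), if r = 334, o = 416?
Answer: 5*sqrt(30) ≈ 27.386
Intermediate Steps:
sqrt(o + r) = sqrt(416 + 334) = sqrt(750) = 5*sqrt(30)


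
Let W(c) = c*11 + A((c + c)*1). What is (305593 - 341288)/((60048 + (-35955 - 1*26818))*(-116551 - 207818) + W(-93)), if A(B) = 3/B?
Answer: -201190/4982007193 ≈ -4.0383e-5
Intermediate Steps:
W(c) = 11*c + 3/(2*c) (W(c) = c*11 + 3/(((c + c)*1)) = 11*c + 3/(((2*c)*1)) = 11*c + 3/((2*c)) = 11*c + 3*(1/(2*c)) = 11*c + 3/(2*c))
(305593 - 341288)/((60048 + (-35955 - 1*26818))*(-116551 - 207818) + W(-93)) = (305593 - 341288)/((60048 + (-35955 - 1*26818))*(-116551 - 207818) + (11*(-93) + (3/2)/(-93))) = -35695/((60048 + (-35955 - 26818))*(-324369) + (-1023 + (3/2)*(-1/93))) = -35695/((60048 - 62773)*(-324369) + (-1023 - 1/62)) = -35695/(-2725*(-324369) - 63427/62) = -35695/(883905525 - 63427/62) = -35695/54802079123/62 = -35695*62/54802079123 = -201190/4982007193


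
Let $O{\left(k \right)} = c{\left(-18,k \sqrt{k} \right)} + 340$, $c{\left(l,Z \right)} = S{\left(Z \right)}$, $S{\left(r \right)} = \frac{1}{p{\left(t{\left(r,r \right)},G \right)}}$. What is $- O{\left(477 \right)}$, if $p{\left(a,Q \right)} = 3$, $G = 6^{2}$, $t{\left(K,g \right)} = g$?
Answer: $- \frac{1021}{3} \approx -340.33$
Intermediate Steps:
$G = 36$
$S{\left(r \right)} = \frac{1}{3}$
$c{\left(l,Z \right)} = \frac{1}{3}$
$O{\left(k \right)} = \frac{1021}{3}$ ($O{\left(k \right)} = \frac{1}{3} + 340 = \frac{1021}{3}$)
$- O{\left(477 \right)} = \left(-1\right) \frac{1021}{3} = - \frac{1021}{3}$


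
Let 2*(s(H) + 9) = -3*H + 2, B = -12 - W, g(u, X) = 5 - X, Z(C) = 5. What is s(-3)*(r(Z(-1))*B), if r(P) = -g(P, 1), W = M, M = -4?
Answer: -112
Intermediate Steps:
W = -4
r(P) = -4 (r(P) = -(5 - 1*1) = -(5 - 1) = -1*4 = -4)
B = -8 (B = -12 - 1*(-4) = -12 + 4 = -8)
s(H) = -8 - 3*H/2 (s(H) = -9 + (-3*H + 2)/2 = -9 + (2 - 3*H)/2 = -9 + (1 - 3*H/2) = -8 - 3*H/2)
s(-3)*(r(Z(-1))*B) = (-8 - 3/2*(-3))*(-4*(-8)) = (-8 + 9/2)*32 = -7/2*32 = -112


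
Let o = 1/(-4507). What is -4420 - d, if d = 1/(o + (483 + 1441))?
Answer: -38327888647/8671467 ≈ -4420.0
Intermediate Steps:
o = -1/4507 ≈ -0.00022188
d = 4507/8671467 (d = 1/(-1/4507 + (483 + 1441)) = 1/(-1/4507 + 1924) = 1/(8671467/4507) = 4507/8671467 ≈ 0.00051975)
-4420 - d = -4420 - 1*4507/8671467 = -4420 - 4507/8671467 = -38327888647/8671467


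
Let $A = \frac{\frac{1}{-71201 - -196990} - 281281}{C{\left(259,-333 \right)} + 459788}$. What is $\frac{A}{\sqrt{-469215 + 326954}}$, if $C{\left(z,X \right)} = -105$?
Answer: $\frac{35382055708 i \sqrt{142261}}{8225967033889507} \approx 0.0016223 i$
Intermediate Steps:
$A = - \frac{35382055708}{57823064887}$ ($A = \frac{\frac{1}{-71201 - -196990} - 281281}{-105 + 459788} = \frac{\frac{1}{-71201 + 196990} - 281281}{459683} = \left(\frac{1}{125789} - 281281\right) \frac{1}{459683} = \left(- \frac{35382055708}{125789}\right) \frac{1}{459683} = - \frac{35382055708}{57823064887} \approx -0.6119$)
$\frac{A}{\sqrt{-469215 + 326954}} = - \frac{35382055708}{57823064887 \sqrt{-469215 + 326954}} = - \frac{35382055708}{57823064887 \sqrt{-142261}} = - \frac{35382055708}{57823064887 i \sqrt{142261}} = - \frac{35382055708 \left(- \frac{i \sqrt{142261}}{142261}\right)}{57823064887} = \frac{35382055708 i \sqrt{142261}}{8225967033889507}$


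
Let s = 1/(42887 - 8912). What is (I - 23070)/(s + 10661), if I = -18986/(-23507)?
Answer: -418732226100/193509344053 ≈ -2.1639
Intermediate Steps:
I = 1726/2137 (I = -18986*(-1/23507) = 1726/2137 ≈ 0.80767)
s = 1/33975 ≈ 2.9433e-5
(I - 23070)/(s + 10661) = (1726/2137 - 23070)/(1/33975 + 10661) = -49298864/(2137*362207476/33975) = -49298864/2137*33975/362207476 = -418732226100/193509344053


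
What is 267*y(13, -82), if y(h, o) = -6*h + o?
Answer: -42720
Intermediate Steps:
y(h, o) = o - 6*h
267*y(13, -82) = 267*(-82 - 6*13) = 267*(-82 - 78) = 267*(-160) = -42720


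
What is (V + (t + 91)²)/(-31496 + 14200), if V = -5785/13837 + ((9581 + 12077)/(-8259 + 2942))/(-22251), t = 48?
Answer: -1216480058291135/1089006479105784 ≈ -1.1171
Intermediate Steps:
V = -52624259873/125925818583 (V = -5785*1/13837 + (21658/(-5317))*(-1/22251) = -5785/13837 + (21658*(-1/5317))*(-1/22251) = -5785/13837 - 1666/409*(-1/22251) = -5785/13837 + 1666/9100659 = -52624259873/125925818583 ≈ -0.41790)
(V + (t + 91)²)/(-31496 + 14200) = (-52624259873/125925818583 + (48 + 91)²)/(-31496 + 14200) = (-52624259873/125925818583 + 139²)/(-17296) = (-52624259873/125925818583 + 19321)*(-1/17296) = (2432960116582270/125925818583)*(-1/17296) = -1216480058291135/1089006479105784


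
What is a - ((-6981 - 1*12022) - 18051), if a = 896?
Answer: 37950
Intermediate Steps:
a - ((-6981 - 1*12022) - 18051) = 896 - ((-6981 - 1*12022) - 18051) = 896 - ((-6981 - 12022) - 18051) = 896 - (-19003 - 18051) = 896 - 1*(-37054) = 896 + 37054 = 37950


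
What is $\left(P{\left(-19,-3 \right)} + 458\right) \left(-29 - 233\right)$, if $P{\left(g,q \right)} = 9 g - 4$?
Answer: $-74146$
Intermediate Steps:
$P{\left(g,q \right)} = -4 + 9 g$
$\left(P{\left(-19,-3 \right)} + 458\right) \left(-29 - 233\right) = \left(\left(-4 + 9 \left(-19\right)\right) + 458\right) \left(-29 - 233\right) = \left(\left(-4 - 171\right) + 458\right) \left(-262\right) = \left(-175 + 458\right) \left(-262\right) = 283 \left(-262\right) = -74146$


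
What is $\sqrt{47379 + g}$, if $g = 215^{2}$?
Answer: $2 \sqrt{23401} \approx 305.95$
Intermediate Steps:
$g = 46225$
$\sqrt{47379 + g} = \sqrt{47379 + 46225} = \sqrt{93604} = 2 \sqrt{23401}$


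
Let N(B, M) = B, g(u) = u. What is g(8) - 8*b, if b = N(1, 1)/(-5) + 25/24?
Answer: 19/15 ≈ 1.2667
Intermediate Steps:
b = 101/120 (b = 1/(-5) + 25/24 = 1*(-1/5) + 25*(1/24) = -1/5 + 25/24 = 101/120 ≈ 0.84167)
g(8) - 8*b = 8 - 8*101/120 = 8 - 101/15 = 19/15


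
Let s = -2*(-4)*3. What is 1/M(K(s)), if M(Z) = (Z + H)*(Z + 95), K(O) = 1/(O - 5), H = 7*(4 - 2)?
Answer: 361/482202 ≈ 0.00074865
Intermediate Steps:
s = 24 (s = 8*3 = 24)
H = 14 (H = 7*2 = 14)
K(O) = 1/(-5 + O)
M(Z) = (14 + Z)*(95 + Z) (M(Z) = (Z + 14)*(Z + 95) = (14 + Z)*(95 + Z))
1/M(K(s)) = 1/(1330 + (1/(-5 + 24))² + 109/(-5 + 24)) = 1/(1330 + (1/19)² + 109/19) = 1/(1330 + (1/19)² + 109*(1/19)) = 1/(1330 + 1/361 + 109/19) = 1/(482202/361) = 361/482202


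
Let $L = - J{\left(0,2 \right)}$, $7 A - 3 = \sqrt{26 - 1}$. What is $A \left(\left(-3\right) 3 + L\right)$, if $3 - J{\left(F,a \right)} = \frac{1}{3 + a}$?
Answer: $- \frac{472}{35} \approx -13.486$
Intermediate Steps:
$J{\left(F,a \right)} = 3 - \frac{1}{3 + a}$
$A = \frac{8}{7}$ ($A = \frac{3}{7} + \frac{\sqrt{26 - 1}}{7} = \frac{3}{7} + \frac{\sqrt{25}}{7} = \frac{3}{7} + \frac{1}{7} \cdot 5 = \frac{3}{7} + \frac{5}{7} = \frac{8}{7} \approx 1.1429$)
$L = - \frac{14}{5}$ ($L = - \frac{8 + 3 \cdot 2}{3 + 2} = - \frac{8 + 6}{5} = - \frac{14}{5} \approx -2.8$)
$A \left(\left(-3\right) 3 + L\right) = \frac{8 \left(\left(-3\right) 3 - \frac{14}{5}\right)}{7} = \frac{8 \left(-9 - \frac{14}{5}\right)}{7} = \frac{8}{7} \left(- \frac{59}{5}\right) = - \frac{472}{35}$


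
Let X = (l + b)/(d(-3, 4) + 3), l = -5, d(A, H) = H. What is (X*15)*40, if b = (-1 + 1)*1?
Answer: -3000/7 ≈ -428.57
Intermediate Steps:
b = 0 (b = 0*1 = 0)
X = -5/7 (X = (-5 + 0)/(4 + 3) = -5/7 ≈ -0.71429)
(X*15)*40 = -5/7*15*40 = -75/7*40 = -3000/7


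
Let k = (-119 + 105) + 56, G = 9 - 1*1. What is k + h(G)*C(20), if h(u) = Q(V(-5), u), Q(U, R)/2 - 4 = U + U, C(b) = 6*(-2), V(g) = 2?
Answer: -150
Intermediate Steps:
C(b) = -12
Q(U, R) = 8 + 4*U (Q(U, R) = 8 + 2*(U + U) = 8 + 2*(2*U) = 8 + 4*U)
G = 8 (G = 9 - 1 = 8)
h(u) = 16 (h(u) = 8 + 4*2 = 8 + 8 = 16)
k = 42 (k = -14 + 56 = 42)
k + h(G)*C(20) = 42 + 16*(-12) = 42 - 192 = -150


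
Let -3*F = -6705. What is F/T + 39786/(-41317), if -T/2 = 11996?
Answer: -1046889207/991277464 ≈ -1.0561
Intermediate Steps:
T = -23992 (T = -2*11996 = -23992)
F = 2235 (F = -1/3*(-6705) = 2235)
F/T + 39786/(-41317) = 2235/(-23992) + 39786/(-41317) = 2235*(-1/23992) + 39786*(-1/41317) = -2235/23992 - 39786/41317 = -1046889207/991277464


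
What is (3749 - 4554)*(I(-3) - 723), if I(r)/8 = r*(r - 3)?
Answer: 466095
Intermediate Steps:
I(r) = 8*r*(-3 + r) (I(r) = 8*(r*(r - 3)) = 8*(r*(-3 + r)) = 8*r*(-3 + r))
(3749 - 4554)*(I(-3) - 723) = (3749 - 4554)*(8*(-3)*(-3 - 3) - 723) = -805*(8*(-3)*(-6) - 723) = -805*(144 - 723) = -805*(-579) = 466095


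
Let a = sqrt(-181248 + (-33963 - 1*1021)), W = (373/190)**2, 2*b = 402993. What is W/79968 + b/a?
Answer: 139129/2886844800 - 402993*I*sqrt(54058)/216232 ≈ 4.8194e-5 - 433.32*I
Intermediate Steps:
b = 402993/2 (b = (1/2)*402993 = 402993/2 ≈ 2.0150e+5)
W = 139129/36100 (W = (373*(1/190))**2 = (373/190)**2 = 139129/36100 ≈ 3.8540)
a = 2*I*sqrt(54058) (a = sqrt(-181248 + (-33963 - 1021)) = sqrt(-181248 - 34984) = sqrt(-216232) = 2*I*sqrt(54058) ≈ 465.01*I)
W/79968 + b/a = (139129/36100)/79968 + 402993/(2*((2*I*sqrt(54058)))) = (139129/36100)*(1/79968) + 402993*(-I*sqrt(54058)/108116)/2 = 139129/2886844800 - 402993*I*sqrt(54058)/216232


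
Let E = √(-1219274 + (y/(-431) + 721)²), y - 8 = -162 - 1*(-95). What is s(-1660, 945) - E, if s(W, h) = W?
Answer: -1660 - I*√129890701414/431 ≈ -1660.0 - 836.2*I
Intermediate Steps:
y = -59 (y = 8 + (-162 - 1*(-95)) = 8 + (-162 + 95) = 8 - 67 = -59)
E = I*√129890701414/431 (E = √(-1219274 + (-59/(-431) + 721)²) = √(-1219274 + (-59*(-1/431) + 721)²) = √(-1219274 + (59/431 + 721)²) = √(-1219274 + (310810/431)²) = √(-1219274 + 96602856100/185761) = √(-129890701414/185761) = I*√129890701414/431 ≈ 836.2*I)
s(-1660, 945) - E = -1660 - I*√129890701414/431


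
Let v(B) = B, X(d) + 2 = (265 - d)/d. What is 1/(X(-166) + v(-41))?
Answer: -166/7569 ≈ -0.021932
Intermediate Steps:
X(d) = -2 + (265 - d)/d
1/(X(-166) + v(-41)) = 1/((-3 + 265/(-166)) - 41) = 1/((-3 + 265*(-1/166)) - 41) = 1/((-3 - 265/166) - 41) = 1/(-763/166 - 41) = 1/(-7569/166) = -166/7569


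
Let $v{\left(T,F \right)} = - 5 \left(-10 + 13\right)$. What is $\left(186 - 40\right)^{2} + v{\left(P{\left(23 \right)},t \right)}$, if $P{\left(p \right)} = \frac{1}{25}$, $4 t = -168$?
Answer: $21301$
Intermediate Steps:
$t = -42$ ($t = \frac{1}{4} \left(-168\right) = -42$)
$P{\left(p \right)} = \frac{1}{25}$
$v{\left(T,F \right)} = -15$ ($v{\left(T,F \right)} = \left(-5\right) 3 = -15$)
$\left(186 - 40\right)^{2} + v{\left(P{\left(23 \right)},t \right)} = \left(186 - 40\right)^{2} - 15 = 146^{2} - 15 = 21316 - 15 = 21301$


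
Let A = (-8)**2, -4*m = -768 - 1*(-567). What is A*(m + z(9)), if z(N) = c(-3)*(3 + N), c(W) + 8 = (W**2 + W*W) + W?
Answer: 8592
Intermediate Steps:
m = 201/4 (m = -(-768 - 1*(-567))/4 = -(-768 + 567)/4 = -1/4*(-201) = 201/4 ≈ 50.250)
c(W) = -8 + W + 2*W**2 (c(W) = -8 + ((W**2 + W*W) + W) = -8 + ((W**2 + W**2) + W) = -8 + (2*W**2 + W) = -8 + (W + 2*W**2) = -8 + W + 2*W**2)
z(N) = 21 + 7*N (z(N) = (-8 - 3 + 2*(-3)**2)*(3 + N) = (-8 - 3 + 2*9)*(3 + N) = (-8 - 3 + 18)*(3 + N) = 7*(3 + N) = 21 + 7*N)
A = 64
A*(m + z(9)) = 64*(201/4 + (21 + 7*9)) = 64*(201/4 + (21 + 63)) = 64*(201/4 + 84) = 64*(537/4) = 8592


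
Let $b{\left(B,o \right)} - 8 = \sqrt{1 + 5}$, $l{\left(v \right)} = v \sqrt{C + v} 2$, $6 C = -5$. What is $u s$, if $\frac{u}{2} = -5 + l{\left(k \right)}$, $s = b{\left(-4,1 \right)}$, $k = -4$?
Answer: $- \frac{2 \left(8 + \sqrt{6}\right) \left(15 + 4 i \sqrt{174}\right)}{3} \approx -104.49 - 367.57 i$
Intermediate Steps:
$C = - \frac{5}{6}$ ($C = \frac{1}{6} \left(-5\right) = - \frac{5}{6} \approx -0.83333$)
$l{\left(v \right)} = 2 v \sqrt{- \frac{5}{6} + v}$ ($l{\left(v \right)} = v \sqrt{- \frac{5}{6} + v} 2 = 2 v \sqrt{- \frac{5}{6} + v}$)
$b{\left(B,o \right)} = 8 + \sqrt{6}$ ($b{\left(B,o \right)} = 8 + \sqrt{1 + 5} = 8 + \sqrt{6}$)
$s = 8 + \sqrt{6} \approx 10.449$
$u = -10 - \frac{8 i \sqrt{174}}{3}$ ($u = 2 \left(-5 + \frac{1}{3} \left(-4\right) \sqrt{-30 + 36 \left(-4\right)}\right) = 2 \left(-5 + \frac{1}{3} \left(-4\right) \sqrt{-30 - 144}\right) = 2 \left(-5 + \frac{1}{3} \left(-4\right) \sqrt{-174}\right) = 2 \left(-5 + \frac{1}{3} \left(-4\right) i \sqrt{174}\right) = 2 \left(-5 - \frac{4 i \sqrt{174}}{3}\right) = -10 - \frac{8 i \sqrt{174}}{3} \approx -10.0 - 35.176 i$)
$u s = \left(-10 - \frac{8 i \sqrt{174}}{3}\right) \left(8 + \sqrt{6}\right)$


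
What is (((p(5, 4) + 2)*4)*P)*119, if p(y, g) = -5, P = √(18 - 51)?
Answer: -1428*I*√33 ≈ -8203.2*I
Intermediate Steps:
P = I*√33 (P = √(-33) = I*√33 ≈ 5.7446*I)
(((p(5, 4) + 2)*4)*P)*119 = (((-5 + 2)*4)*(I*√33))*119 = ((-3*4)*(I*√33))*119 = -12*I*√33*119 = -1428*I*√33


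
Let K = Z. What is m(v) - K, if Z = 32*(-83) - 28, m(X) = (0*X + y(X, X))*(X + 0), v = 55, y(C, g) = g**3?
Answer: 9153309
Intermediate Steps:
m(X) = X**4 (m(X) = (0*X + X**3)*(X + 0) = (0 + X**3)*X = X**3*X = X**4)
Z = -2684 (Z = -2656 - 28 = -2684)
K = -2684
m(v) - K = 55**4 - 1*(-2684) = 9150625 + 2684 = 9153309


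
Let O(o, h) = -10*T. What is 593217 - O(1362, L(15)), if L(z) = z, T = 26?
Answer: 593477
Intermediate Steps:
O(o, h) = -260 (O(o, h) = -10*26 = -260)
593217 - O(1362, L(15)) = 593217 - 1*(-260) = 593217 + 260 = 593477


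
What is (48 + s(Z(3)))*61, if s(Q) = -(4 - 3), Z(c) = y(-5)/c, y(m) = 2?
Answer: 2867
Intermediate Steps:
Z(c) = 2/c
s(Q) = -1 (s(Q) = -1*1 = -1)
(48 + s(Z(3)))*61 = (48 - 1)*61 = 47*61 = 2867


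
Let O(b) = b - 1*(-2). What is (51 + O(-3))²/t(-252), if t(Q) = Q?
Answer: -625/63 ≈ -9.9206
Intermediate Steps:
O(b) = 2 + b (O(b) = b + 2 = 2 + b)
(51 + O(-3))²/t(-252) = (51 + (2 - 3))²/(-252) = (51 - 1)²*(-1/252) = 50²*(-1/252) = 2500*(-1/252) = -625/63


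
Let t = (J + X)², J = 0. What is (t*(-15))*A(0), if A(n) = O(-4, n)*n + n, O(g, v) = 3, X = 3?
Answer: 0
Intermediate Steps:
A(n) = 4*n (A(n) = 3*n + n = 4*n)
t = 9 (t = (0 + 3)² = 3² = 9)
(t*(-15))*A(0) = (9*(-15))*(4*0) = -135*0 = 0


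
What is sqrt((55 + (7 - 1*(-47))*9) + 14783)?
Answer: 2*sqrt(3831) ≈ 123.79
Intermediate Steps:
sqrt((55 + (7 - 1*(-47))*9) + 14783) = sqrt((55 + (7 + 47)*9) + 14783) = sqrt((55 + 54*9) + 14783) = sqrt((55 + 486) + 14783) = sqrt(541 + 14783) = sqrt(15324) = 2*sqrt(3831)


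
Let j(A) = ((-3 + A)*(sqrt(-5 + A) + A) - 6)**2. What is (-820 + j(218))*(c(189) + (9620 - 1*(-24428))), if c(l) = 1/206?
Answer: 15473197446578289/206 + 70670262230640*sqrt(213)/103 ≈ 8.5126e+13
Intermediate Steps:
c(l) = 1/206
j(A) = (-6 + (-3 + A)*(A + sqrt(-5 + A)))**2 (j(A) = ((-3 + A)*(A + sqrt(-5 + A)) - 6)**2 = (-6 + (-3 + A)*(A + sqrt(-5 + A)))**2)
(-820 + j(218))*(c(189) + (9620 - 1*(-24428))) = (-820 + (6 - 1*218**2 + 3*218 + 3*sqrt(-5 + 218) - 1*218*sqrt(-5 + 218))**2)*(1/206 + (9620 - 1*(-24428))) = (-820 + (6 - 1*47524 + 654 + 3*sqrt(213) - 1*218*sqrt(213))**2)*(1/206 + (9620 + 24428)) = (-820 + (6 - 47524 + 654 + 3*sqrt(213) - 218*sqrt(213))**2)*(1/206 + 34048) = (-820 + (-46864 - 215*sqrt(213))**2)*(7013889/206) = -2875694490/103 + 7013889*(-46864 - 215*sqrt(213))**2/206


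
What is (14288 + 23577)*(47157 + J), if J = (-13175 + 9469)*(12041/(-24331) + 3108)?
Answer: -10566549768341375/24331 ≈ -4.3428e+11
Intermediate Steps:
J = -280205868142/24331 (J = -3706*(12041*(-1/24331) + 3108) = -3706*(-12041/24331 + 3108) = -3706*75608707/24331 = -280205868142/24331 ≈ -1.1516e+7)
(14288 + 23577)*(47157 + J) = (14288 + 23577)*(47157 - 280205868142/24331) = 37865*(-279058491175/24331) = -10566549768341375/24331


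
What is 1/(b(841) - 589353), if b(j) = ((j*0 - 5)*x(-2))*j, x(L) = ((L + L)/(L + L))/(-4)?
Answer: -4/2353207 ≈ -1.6998e-6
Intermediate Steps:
x(L) = -¼ (x(L) = ((2*L)/((2*L)))*(-¼) = ((2*L)*(1/(2*L)))*(-¼) = 1*(-¼) = -¼)
b(j) = 5*j/4 (b(j) = ((j*0 - 5)*(-¼))*j = ((0 - 5)*(-¼))*j = (-5*(-¼))*j = 5*j/4)
1/(b(841) - 589353) = 1/((5/4)*841 - 589353) = 1/(4205/4 - 589353) = 1/(-2353207/4) = -4/2353207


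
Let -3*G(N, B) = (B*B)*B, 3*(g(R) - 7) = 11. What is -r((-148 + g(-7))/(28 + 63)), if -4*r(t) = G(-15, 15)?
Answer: -1125/4 ≈ -281.25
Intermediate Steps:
g(R) = 32/3 (g(R) = 7 + (⅓)*11 = 7 + 11/3 = 32/3)
G(N, B) = -B³/3 (G(N, B) = -B*B*B/3 = -B²*B/3 = -B³/3)
r(t) = 1125/4 (r(t) = -(-1)*15³/12 = -(-1)*3375/12 = -¼*(-1125) = 1125/4)
-r((-148 + g(-7))/(28 + 63)) = -1*1125/4 = -1125/4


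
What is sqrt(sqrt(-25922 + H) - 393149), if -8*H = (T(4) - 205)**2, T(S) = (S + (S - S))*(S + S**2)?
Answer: sqrt(-1572596 + I*sqrt(446002))/2 ≈ 0.13314 + 627.02*I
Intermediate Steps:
T(S) = S*(S + S**2) (T(S) = (S + 0)*(S + S**2) = S*(S + S**2))
H = -15625/8 (H = -(4**2*(1 + 4) - 205)**2/8 = -(16*5 - 205)**2/8 = -(80 - 205)**2/8 = -1/8*(-125)**2 = -1/8*15625 = -15625/8 ≈ -1953.1)
sqrt(sqrt(-25922 + H) - 393149) = sqrt(sqrt(-25922 - 15625/8) - 393149) = sqrt(sqrt(-223001/8) - 393149) = sqrt(I*sqrt(446002)/4 - 393149) = sqrt(-393149 + I*sqrt(446002)/4)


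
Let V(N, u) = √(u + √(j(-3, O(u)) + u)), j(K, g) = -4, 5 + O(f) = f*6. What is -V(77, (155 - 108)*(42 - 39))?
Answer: -√(141 + √137) ≈ -12.357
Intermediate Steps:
O(f) = -5 + 6*f (O(f) = -5 + f*6 = -5 + 6*f)
V(N, u) = √(u + √(-4 + u))
-V(77, (155 - 108)*(42 - 39)) = -√((155 - 108)*(42 - 39) + √(-4 + (155 - 108)*(42 - 39))) = -√(47*3 + √(-4 + 47*3)) = -√(141 + √(-4 + 141)) = -√(141 + √137)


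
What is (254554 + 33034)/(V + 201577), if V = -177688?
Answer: 287588/23889 ≈ 12.039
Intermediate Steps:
(254554 + 33034)/(V + 201577) = (254554 + 33034)/(-177688 + 201577) = 287588/23889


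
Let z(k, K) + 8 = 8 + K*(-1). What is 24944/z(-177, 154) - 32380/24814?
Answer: -155986734/955339 ≈ -163.28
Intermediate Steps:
z(k, K) = -K (z(k, K) = -8 + (8 + K*(-1)) = -8 + (8 - K) = -K)
24944/z(-177, 154) - 32380/24814 = 24944/((-1*154)) - 32380/24814 = 24944/(-154) - 32380*1/24814 = 24944*(-1/154) - 16190/12407 = -12472/77 - 16190/12407 = -155986734/955339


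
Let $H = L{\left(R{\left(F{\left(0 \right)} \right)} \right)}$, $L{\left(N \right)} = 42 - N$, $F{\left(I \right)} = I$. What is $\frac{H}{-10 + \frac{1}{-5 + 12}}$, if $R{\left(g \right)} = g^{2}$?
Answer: $- \frac{98}{23} \approx -4.2609$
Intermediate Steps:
$H = 42$ ($H = 42 - 0^{2} = 42 - 0 = 42 + 0 = 42$)
$\frac{H}{-10 + \frac{1}{-5 + 12}} = \frac{42}{-10 + \frac{1}{-5 + 12}} = \frac{42}{-10 + \frac{1}{7}} = \frac{42}{- \frac{69}{7}} = 42 \left(- \frac{7}{69}\right) = - \frac{98}{23}$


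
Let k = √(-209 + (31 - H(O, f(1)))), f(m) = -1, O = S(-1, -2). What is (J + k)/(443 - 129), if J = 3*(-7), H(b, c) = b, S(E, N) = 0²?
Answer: -21/314 + I*√178/314 ≈ -0.066879 + 0.042489*I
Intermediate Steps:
S(E, N) = 0
O = 0
J = -21
k = I*√178 (k = √(-209 + (31 - 1*0)) = √(-209 + (31 + 0)) = √(-209 + 31) = √(-178) = I*√178 ≈ 13.342*I)
(J + k)/(443 - 129) = (-21 + I*√178)/(443 - 129) = (-21 + I*√178)/314 = (-21 + I*√178)*(1/314) = -21/314 + I*√178/314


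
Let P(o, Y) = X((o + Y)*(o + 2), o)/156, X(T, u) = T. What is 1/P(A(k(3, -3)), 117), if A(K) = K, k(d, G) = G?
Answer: -26/19 ≈ -1.3684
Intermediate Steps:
P(o, Y) = (2 + o)*(Y + o)/156 (P(o, Y) = ((o + Y)*(o + 2))/156 = ((Y + o)*(2 + o))*(1/156) = ((2 + o)*(Y + o))*(1/156) = (2 + o)*(Y + o)/156)
1/P(A(k(3, -3)), 117) = 1/((1/78)*117 + (1/78)*(-3) + (1/156)*(-3)**2 + (1/156)*117*(-3)) = 1/(3/2 - 1/26 + (1/156)*9 - 9/4) = 1/(3/2 - 1/26 + 3/52 - 9/4) = 1/(-19/26) = -26/19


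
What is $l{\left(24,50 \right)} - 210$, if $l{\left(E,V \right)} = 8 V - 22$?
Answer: $168$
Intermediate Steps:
$l{\left(E,V \right)} = -22 + 8 V$
$l{\left(24,50 \right)} - 210 = \left(-22 + 8 \cdot 50\right) - 210 = \left(-22 + 400\right) - 210 = 378 - 210 = 168$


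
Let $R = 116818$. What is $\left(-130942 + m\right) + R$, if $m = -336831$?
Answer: $-350955$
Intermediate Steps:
$\left(-130942 + m\right) + R = \left(-130942 - 336831\right) + 116818 = -467773 + 116818 = -350955$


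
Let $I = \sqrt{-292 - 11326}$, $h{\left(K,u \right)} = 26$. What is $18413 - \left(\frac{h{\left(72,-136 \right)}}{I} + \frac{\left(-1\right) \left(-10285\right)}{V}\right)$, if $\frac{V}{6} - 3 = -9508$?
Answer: $\frac{210020735}{11406} + \frac{13 i \sqrt{11618}}{5809} \approx 18413.0 + 0.24122 i$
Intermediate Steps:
$V = -57030$ ($V = 18 + 6 \left(-9508\right) = 18 - 57048 = -57030$)
$I = i \sqrt{11618}$ ($I = \sqrt{-11618} = i \sqrt{11618} \approx 107.79 i$)
$18413 - \left(\frac{h{\left(72,-136 \right)}}{I} + \frac{\left(-1\right) \left(-10285\right)}{V}\right) = 18413 - \left(\frac{26}{i \sqrt{11618}} + \frac{\left(-1\right) \left(-10285\right)}{-57030}\right) = 18413 - \left(26 \left(- \frac{i \sqrt{11618}}{11618}\right) + 10285 \left(- \frac{1}{57030}\right)\right) = 18413 - \left(- \frac{13 i \sqrt{11618}}{5809} - \frac{2057}{11406}\right) = 18413 - \left(- \frac{2057}{11406} - \frac{13 i \sqrt{11618}}{5809}\right) = 18413 + \left(\frac{2057}{11406} + \frac{13 i \sqrt{11618}}{5809}\right) = \frac{210020735}{11406} + \frac{13 i \sqrt{11618}}{5809}$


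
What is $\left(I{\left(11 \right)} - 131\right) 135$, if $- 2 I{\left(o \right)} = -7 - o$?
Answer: $-16470$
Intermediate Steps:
$I{\left(o \right)} = \frac{7}{2} + \frac{o}{2}$ ($I{\left(o \right)} = - \frac{-7 - o}{2} = \frac{7}{2} + \frac{o}{2}$)
$\left(I{\left(11 \right)} - 131\right) 135 = \left(\left(\frac{7}{2} + \frac{1}{2} \cdot 11\right) - 131\right) 135 = \left(\left(\frac{7}{2} + \frac{11}{2}\right) - 131\right) 135 = \left(9 - 131\right) 135 = \left(-122\right) 135 = -16470$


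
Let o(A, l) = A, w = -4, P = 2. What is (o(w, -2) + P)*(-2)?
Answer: 4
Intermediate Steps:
(o(w, -2) + P)*(-2) = (-4 + 2)*(-2) = -2*(-2) = 4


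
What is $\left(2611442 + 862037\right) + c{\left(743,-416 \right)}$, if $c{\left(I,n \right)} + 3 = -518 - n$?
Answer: $3473374$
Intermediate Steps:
$c{\left(I,n \right)} = -521 - n$ ($c{\left(I,n \right)} = -3 - \left(518 + n\right) = -521 - n$)
$\left(2611442 + 862037\right) + c{\left(743,-416 \right)} = \left(2611442 + 862037\right) - 105 = 3473479 + \left(-521 + 416\right) = 3473479 - 105 = 3473374$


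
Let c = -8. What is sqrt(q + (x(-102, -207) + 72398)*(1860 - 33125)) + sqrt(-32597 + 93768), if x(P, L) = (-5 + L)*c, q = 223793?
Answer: sqrt(61171) + I*sqrt(2316325117) ≈ 247.33 + 48128.0*I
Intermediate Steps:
x(P, L) = 40 - 8*L (x(P, L) = (-5 + L)*(-8) = 40 - 8*L)
sqrt(q + (x(-102, -207) + 72398)*(1860 - 33125)) + sqrt(-32597 + 93768) = sqrt(223793 + ((40 - 8*(-207)) + 72398)*(1860 - 33125)) + sqrt(-32597 + 93768) = sqrt(223793 + ((40 + 1656) + 72398)*(-31265)) + sqrt(61171) = sqrt(223793 + (1696 + 72398)*(-31265)) + sqrt(61171) = sqrt(223793 + 74094*(-31265)) + sqrt(61171) = sqrt(223793 - 2316548910) + sqrt(61171) = sqrt(-2316325117) + sqrt(61171) = I*sqrt(2316325117) + sqrt(61171) = sqrt(61171) + I*sqrt(2316325117)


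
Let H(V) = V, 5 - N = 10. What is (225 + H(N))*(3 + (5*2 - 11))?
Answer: 440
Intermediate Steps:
N = -5 (N = 5 - 1*10 = 5 - 10 = -5)
(225 + H(N))*(3 + (5*2 - 11)) = (225 - 5)*(3 + (5*2 - 11)) = 220*(3 + (10 - 11)) = 220*(3 - 1) = 220*2 = 440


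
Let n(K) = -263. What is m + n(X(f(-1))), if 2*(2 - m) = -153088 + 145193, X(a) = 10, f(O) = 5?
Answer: 7373/2 ≈ 3686.5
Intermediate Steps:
m = 7899/2 (m = 2 - (-153088 + 145193)/2 = 2 - ½*(-7895) = 2 + 7895/2 = 7899/2 ≈ 3949.5)
m + n(X(f(-1))) = 7899/2 - 263 = 7373/2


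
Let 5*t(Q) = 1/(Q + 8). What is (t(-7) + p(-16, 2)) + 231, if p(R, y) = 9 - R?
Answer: 1281/5 ≈ 256.20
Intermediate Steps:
t(Q) = 1/(5*(8 + Q)) (t(Q) = 1/(5*(Q + 8)) = 1/(5*(8 + Q)))
(t(-7) + p(-16, 2)) + 231 = (1/(5*(8 - 7)) + (9 - 1*(-16))) + 231 = ((1/5)/1 + (9 + 16)) + 231 = ((1/5)*1 + 25) + 231 = (1/5 + 25) + 231 = 126/5 + 231 = 1281/5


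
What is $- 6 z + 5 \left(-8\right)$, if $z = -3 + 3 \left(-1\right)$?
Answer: $-4$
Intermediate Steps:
$z = -6$ ($z = -3 - 3 = -6$)
$- 6 z + 5 \left(-8\right) = \left(-6\right) \left(-6\right) + 5 \left(-8\right) = 36 - 40 = -4$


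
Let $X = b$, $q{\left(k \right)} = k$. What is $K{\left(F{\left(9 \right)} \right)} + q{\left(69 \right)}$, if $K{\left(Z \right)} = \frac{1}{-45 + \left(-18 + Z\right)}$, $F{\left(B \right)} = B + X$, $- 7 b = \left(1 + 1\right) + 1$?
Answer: $\frac{26282}{381} \approx 68.982$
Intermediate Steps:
$b = - \frac{3}{7}$ ($b = - \frac{\left(1 + 1\right) + 1}{7} = - \frac{2 + 1}{7} = \left(- \frac{1}{7}\right) 3 = - \frac{3}{7} \approx -0.42857$)
$X = - \frac{3}{7} \approx -0.42857$
$F{\left(B \right)} = - \frac{3}{7} + B$ ($F{\left(B \right)} = B - \frac{3}{7} = - \frac{3}{7} + B$)
$K{\left(Z \right)} = \frac{1}{-63 + Z}$
$K{\left(F{\left(9 \right)} \right)} + q{\left(69 \right)} = \frac{1}{-63 + \left(- \frac{3}{7} + 9\right)} + 69 = \frac{1}{-63 + \frac{60}{7}} + 69 = \frac{1}{- \frac{381}{7}} + 69 = - \frac{7}{381} + 69 = \frac{26282}{381}$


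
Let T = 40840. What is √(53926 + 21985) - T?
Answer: -40840 + √75911 ≈ -40565.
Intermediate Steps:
√(53926 + 21985) - T = √(53926 + 21985) - 1*40840 = √75911 - 40840 = -40840 + √75911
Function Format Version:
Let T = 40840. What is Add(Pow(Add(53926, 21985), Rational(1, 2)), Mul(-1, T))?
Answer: Add(-40840, Pow(75911, Rational(1, 2))) ≈ -40565.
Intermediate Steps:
Add(Pow(Add(53926, 21985), Rational(1, 2)), Mul(-1, T)) = Add(Pow(Add(53926, 21985), Rational(1, 2)), Mul(-1, 40840)) = Add(Pow(75911, Rational(1, 2)), -40840) = Add(-40840, Pow(75911, Rational(1, 2)))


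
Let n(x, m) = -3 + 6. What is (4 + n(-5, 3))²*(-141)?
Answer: -6909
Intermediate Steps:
n(x, m) = 3
(4 + n(-5, 3))²*(-141) = (4 + 3)²*(-141) = 7²*(-141) = 49*(-141) = -6909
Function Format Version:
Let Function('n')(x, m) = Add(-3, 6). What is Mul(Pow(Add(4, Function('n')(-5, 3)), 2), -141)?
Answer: -6909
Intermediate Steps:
Function('n')(x, m) = 3
Mul(Pow(Add(4, Function('n')(-5, 3)), 2), -141) = Mul(Pow(Add(4, 3), 2), -141) = Mul(Pow(7, 2), -141) = Mul(49, -141) = -6909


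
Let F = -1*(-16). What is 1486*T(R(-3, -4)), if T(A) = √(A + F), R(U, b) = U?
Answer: 1486*√13 ≈ 5357.9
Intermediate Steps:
F = 16
T(A) = √(16 + A) (T(A) = √(A + 16) = √(16 + A))
1486*T(R(-3, -4)) = 1486*√(16 - 3) = 1486*√13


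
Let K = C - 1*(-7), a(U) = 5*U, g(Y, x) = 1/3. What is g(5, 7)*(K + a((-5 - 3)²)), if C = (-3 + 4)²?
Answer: 328/3 ≈ 109.33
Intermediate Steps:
g(Y, x) = ⅓ (g(Y, x) = 1*(⅓) = ⅓)
C = 1 (C = 1² = 1)
K = 8 (K = 1 - 1*(-7) = 1 + 7 = 8)
g(5, 7)*(K + a((-5 - 3)²)) = (8 + 5*(-5 - 3)²)/3 = (8 + 5*(-8)²)/3 = (8 + 5*64)/3 = (8 + 320)/3 = (⅓)*328 = 328/3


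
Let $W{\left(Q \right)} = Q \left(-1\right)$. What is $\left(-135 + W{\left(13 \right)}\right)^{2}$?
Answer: $21904$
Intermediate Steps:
$W{\left(Q \right)} = - Q$
$\left(-135 + W{\left(13 \right)}\right)^{2} = \left(-135 - 13\right)^{2} = \left(-148\right)^{2} = 21904$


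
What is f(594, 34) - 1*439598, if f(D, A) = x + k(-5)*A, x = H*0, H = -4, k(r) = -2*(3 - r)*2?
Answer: -440686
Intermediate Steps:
k(r) = -12 + 4*r (k(r) = (-6 + 2*r)*2 = -12 + 4*r)
x = 0 (x = -4*0 = 0)
f(D, A) = -32*A (f(D, A) = 0 + (-12 + 4*(-5))*A = 0 + (-12 - 20)*A = 0 - 32*A = -32*A)
f(594, 34) - 1*439598 = -32*34 - 1*439598 = -1088 - 439598 = -440686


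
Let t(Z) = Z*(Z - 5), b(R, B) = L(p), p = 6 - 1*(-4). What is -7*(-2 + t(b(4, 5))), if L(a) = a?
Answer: -336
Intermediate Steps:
p = 10 (p = 6 + 4 = 10)
b(R, B) = 10
t(Z) = Z*(-5 + Z)
-7*(-2 + t(b(4, 5))) = -7*(-2 + 10*(-5 + 10)) = -7*(-2 + 10*5) = -7*(-2 + 50) = -7*48 = -336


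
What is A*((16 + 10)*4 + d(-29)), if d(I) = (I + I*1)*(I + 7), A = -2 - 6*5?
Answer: -44160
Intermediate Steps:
A = -32 (A = -2 - 30 = -32)
d(I) = 2*I*(7 + I) (d(I) = (I + I)*(7 + I) = (2*I)*(7 + I) = 2*I*(7 + I))
A*((16 + 10)*4 + d(-29)) = -32*((16 + 10)*4 + 2*(-29)*(7 - 29)) = -32*(26*4 + 2*(-29)*(-22)) = -32*(104 + 1276) = -32*1380 = -44160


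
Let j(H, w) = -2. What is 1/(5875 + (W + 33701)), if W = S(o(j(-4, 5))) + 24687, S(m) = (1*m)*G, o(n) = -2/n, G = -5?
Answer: 1/64258 ≈ 1.5562e-5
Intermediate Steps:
S(m) = -5*m (S(m) = (1*m)*(-5) = m*(-5) = -5*m)
W = 24682 (W = -(-10)/(-2) + 24687 = -(-10)*(-1)/2 + 24687 = -5*1 + 24687 = -5 + 24687 = 24682)
1/(5875 + (W + 33701)) = 1/(5875 + (24682 + 33701)) = 1/(5875 + 58383) = 1/64258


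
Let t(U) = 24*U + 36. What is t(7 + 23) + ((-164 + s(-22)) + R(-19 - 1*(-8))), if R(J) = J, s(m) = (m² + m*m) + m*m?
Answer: 2033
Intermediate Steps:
s(m) = 3*m² (s(m) = (m² + m²) + m² = 2*m² + m² = 3*m²)
t(U) = 36 + 24*U
t(7 + 23) + ((-164 + s(-22)) + R(-19 - 1*(-8))) = (36 + 24*(7 + 23)) + ((-164 + 3*(-22)²) + (-19 - 1*(-8))) = (36 + 24*30) + ((-164 + 3*484) + (-19 + 8)) = (36 + 720) + ((-164 + 1452) - 11) = 756 + (1288 - 11) = 756 + 1277 = 2033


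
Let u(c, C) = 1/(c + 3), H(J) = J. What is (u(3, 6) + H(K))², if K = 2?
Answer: 169/36 ≈ 4.6944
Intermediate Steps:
u(c, C) = 1/(3 + c)
(u(3, 6) + H(K))² = (1/(3 + 3) + 2)² = (1/6 + 2)² = (⅙ + 2)² = (13/6)² = 169/36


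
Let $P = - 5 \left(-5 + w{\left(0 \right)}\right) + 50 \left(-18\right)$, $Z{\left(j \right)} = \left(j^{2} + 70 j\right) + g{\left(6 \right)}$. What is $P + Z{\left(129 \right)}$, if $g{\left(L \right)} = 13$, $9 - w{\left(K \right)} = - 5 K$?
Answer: $24764$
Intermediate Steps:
$w{\left(K \right)} = 9 + 5 K$ ($w{\left(K \right)} = 9 - - 5 K = 9 + 5 K$)
$Z{\left(j \right)} = 13 + j^{2} + 70 j$ ($Z{\left(j \right)} = \left(j^{2} + 70 j\right) + 13 = 13 + j^{2} + 70 j$)
$P = -920$ ($P = - 5 \left(-5 + \left(9 + 5 \cdot 0\right)\right) + 50 \left(-18\right) = - 5 \left(-5 + \left(9 + 0\right)\right) - 900 = - 5 \left(-5 + 9\right) - 900 = \left(-5\right) 4 - 900 = -20 - 900 = -920$)
$P + Z{\left(129 \right)} = -920 + \left(13 + 129^{2} + 70 \cdot 129\right) = -920 + \left(13 + 16641 + 9030\right) = -920 + 25684 = 24764$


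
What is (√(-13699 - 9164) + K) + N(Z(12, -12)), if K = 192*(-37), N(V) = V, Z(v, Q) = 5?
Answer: -7099 + I*√22863 ≈ -7099.0 + 151.21*I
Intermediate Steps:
K = -7104
(√(-13699 - 9164) + K) + N(Z(12, -12)) = (√(-13699 - 9164) - 7104) + 5 = (√(-22863) - 7104) + 5 = (I*√22863 - 7104) + 5 = (-7104 + I*√22863) + 5 = -7099 + I*√22863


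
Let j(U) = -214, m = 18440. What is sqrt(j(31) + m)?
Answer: sqrt(18226) ≈ 135.00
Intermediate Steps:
sqrt(j(31) + m) = sqrt(-214 + 18440) = sqrt(18226)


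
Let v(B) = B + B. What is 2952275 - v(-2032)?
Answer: 2956339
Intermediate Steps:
v(B) = 2*B
2952275 - v(-2032) = 2952275 - 2*(-2032) = 2952275 - 1*(-4064) = 2952275 + 4064 = 2956339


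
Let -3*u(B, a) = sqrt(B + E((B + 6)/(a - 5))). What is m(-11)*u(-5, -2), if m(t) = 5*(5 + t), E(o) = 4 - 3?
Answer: 20*I ≈ 20.0*I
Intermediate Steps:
E(o) = 1
m(t) = 25 + 5*t
u(B, a) = -sqrt(1 + B)/3 (u(B, a) = -sqrt(B + 1)/3 = -sqrt(1 + B)/3)
m(-11)*u(-5, -2) = (25 + 5*(-11))*(-sqrt(1 - 5)/3) = (25 - 55)*(-2*I/3) = -(-10)*2*I = -(-20)*I = 20*I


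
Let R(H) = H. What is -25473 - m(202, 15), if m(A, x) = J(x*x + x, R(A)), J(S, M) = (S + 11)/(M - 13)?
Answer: -4814648/189 ≈ -25474.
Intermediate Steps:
J(S, M) = (11 + S)/(-13 + M)
m(A, x) = (11 + x + x**2)/(-13 + A) (m(A, x) = (11 + (x*x + x))/(-13 + A) = (11 + (x**2 + x))/(-13 + A) = (11 + (x + x**2))/(-13 + A) = (11 + x + x**2)/(-13 + A))
-25473 - m(202, 15) = -25473 - (11 + 15*(1 + 15))/(-13 + 202) = -25473 - (11 + 15*16)/189 = -25473 - (11 + 240)/189 = -25473 - 251/189 = -4814648/189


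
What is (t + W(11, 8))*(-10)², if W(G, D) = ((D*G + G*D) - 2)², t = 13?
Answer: 3028900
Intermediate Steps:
W(G, D) = (-2 + 2*D*G)² (W(G, D) = ((D*G + D*G) - 2)² = (2*D*G - 2)² = (-2 + 2*D*G)²)
(t + W(11, 8))*(-10)² = (13 + 4*(-1 + 8*11)²)*(-10)² = (13 + 4*(-1 + 88)²)*100 = (13 + 4*87²)*100 = (13 + 4*7569)*100 = (13 + 30276)*100 = 30289*100 = 3028900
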